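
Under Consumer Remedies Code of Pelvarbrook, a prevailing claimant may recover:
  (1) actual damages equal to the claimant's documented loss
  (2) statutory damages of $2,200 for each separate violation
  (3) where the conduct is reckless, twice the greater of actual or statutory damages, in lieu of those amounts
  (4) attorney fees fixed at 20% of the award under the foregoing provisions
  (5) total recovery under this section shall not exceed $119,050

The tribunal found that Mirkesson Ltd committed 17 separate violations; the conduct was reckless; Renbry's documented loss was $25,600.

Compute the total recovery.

Statutory damages: 17 × $2,200 = $37,400
Greater of actual damages ($25,600) or statutory damages ($37,400): $37,400
Doubled: 2 × $37,400 = $74,800
Attorney fees: 20% of $74,800 = $14,960
Total before cap: $74,800 + $14,960 = $89,760
Cap at $119,050: $89,760 is within the cap, no reduction.

$89,760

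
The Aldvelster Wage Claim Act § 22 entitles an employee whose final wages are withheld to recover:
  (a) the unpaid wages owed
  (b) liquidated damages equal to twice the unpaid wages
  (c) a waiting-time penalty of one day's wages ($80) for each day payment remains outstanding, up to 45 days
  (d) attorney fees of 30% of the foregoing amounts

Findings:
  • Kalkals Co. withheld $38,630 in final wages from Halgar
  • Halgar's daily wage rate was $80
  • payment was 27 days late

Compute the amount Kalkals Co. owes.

Doubled: 2 × $38,630 = $77,260
Penalty days: min(27, 45) = 27
Waiting-time penalty: 27 × $80 = $2,160
Subtotal: $38,630 + $77,260 + $2,160 = $118,050
Attorney fees: 30% of $118,050 = $35,415
Total award: $118,050 + $35,415 = $153,465

$153,465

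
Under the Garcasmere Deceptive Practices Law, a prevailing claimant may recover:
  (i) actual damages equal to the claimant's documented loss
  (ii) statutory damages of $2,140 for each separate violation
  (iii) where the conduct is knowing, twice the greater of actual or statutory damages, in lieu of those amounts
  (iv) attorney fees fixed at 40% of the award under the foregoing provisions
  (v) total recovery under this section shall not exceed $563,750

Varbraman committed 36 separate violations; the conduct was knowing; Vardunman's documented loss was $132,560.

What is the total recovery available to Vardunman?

Statutory damages: 36 × $2,140 = $77,040
Greater of actual damages ($132,560) or statutory damages ($77,040): $132,560
Doubled: 2 × $132,560 = $265,120
Attorney fees: 40% of $265,120 = $106,048
Total before cap: $265,120 + $106,048 = $371,168
Cap at $563,750: $371,168 is within the cap, no reduction.

Total recovery: $371,168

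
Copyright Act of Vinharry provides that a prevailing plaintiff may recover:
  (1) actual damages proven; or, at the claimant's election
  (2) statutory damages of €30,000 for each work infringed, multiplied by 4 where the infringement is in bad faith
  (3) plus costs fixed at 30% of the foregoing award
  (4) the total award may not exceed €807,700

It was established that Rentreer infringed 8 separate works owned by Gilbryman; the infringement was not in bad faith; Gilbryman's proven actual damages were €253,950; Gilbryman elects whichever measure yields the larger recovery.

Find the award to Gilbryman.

Statutory damages: 8 × €30,000 = €240,000
Infringement not in bad faith: no ×4 enhancement.
Greater of actual damages (€253,950) or statutory damages (€240,000): €253,950
Costs: 30% of €253,950 = €76,185
Award plus costs: €253,950 + €76,185 = €330,135
Cap at €807,700: €330,135 is within the cap, no reduction.

€330,135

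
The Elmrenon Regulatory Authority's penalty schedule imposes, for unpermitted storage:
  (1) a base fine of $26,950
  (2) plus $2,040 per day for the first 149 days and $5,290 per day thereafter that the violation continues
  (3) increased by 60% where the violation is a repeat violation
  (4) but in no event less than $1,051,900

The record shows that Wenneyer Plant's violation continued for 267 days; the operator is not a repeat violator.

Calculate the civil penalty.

First 149 days: 149 × $2,040 = $303,960
Remaining days: (267 − 149) × $5,290 = $624,220
Per-day component: $303,960 + $624,220 = $928,180
Base plus per-day: $26,950 + $928,180 = $955,130
The operator is not a repeat violator: no 60% increase.
Minimum $1,051,900: $955,130 is below the minimum → $1,051,900

$1,051,900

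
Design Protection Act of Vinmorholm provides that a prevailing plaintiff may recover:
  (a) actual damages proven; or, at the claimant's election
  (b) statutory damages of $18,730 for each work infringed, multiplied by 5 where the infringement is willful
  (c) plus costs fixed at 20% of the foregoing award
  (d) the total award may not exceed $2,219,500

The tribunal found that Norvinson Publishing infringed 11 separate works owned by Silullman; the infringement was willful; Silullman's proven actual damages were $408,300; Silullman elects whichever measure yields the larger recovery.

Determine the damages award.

Statutory damages: 11 × $18,730 = $206,030
Multiplied by 5: 5 × $206,030 = $1,030,150
Greater of actual damages ($408,300) or enhanced statutory damages ($1,030,150): $1,030,150
Costs: 20% of $1,030,150 = $206,030
Award plus costs: $1,030,150 + $206,030 = $1,236,180
Cap at $2,219,500: $1,236,180 is within the cap, no reduction.

$1,236,180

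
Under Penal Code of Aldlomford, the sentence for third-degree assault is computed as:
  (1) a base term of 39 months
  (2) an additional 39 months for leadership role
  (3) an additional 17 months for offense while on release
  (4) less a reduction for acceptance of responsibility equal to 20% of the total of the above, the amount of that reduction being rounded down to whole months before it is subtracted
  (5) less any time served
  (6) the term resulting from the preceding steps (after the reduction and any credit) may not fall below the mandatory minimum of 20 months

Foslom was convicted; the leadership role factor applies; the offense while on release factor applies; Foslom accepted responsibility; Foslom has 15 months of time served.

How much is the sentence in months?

61 months

Leadership role enhancement: +39 months
Offense while on release enhancement: +17 months
Adjusted term: 39 months + 39 months + 17 months = 95 months
Acceptance of responsibility reduction: 20% of 95 months = 19 months (rounded down)
After reduction: 95 − 19 = 76 months
Less time served: 76 months − 15 months = 61 months
Minimum 20 months: 61 months meets the minimum, no increase.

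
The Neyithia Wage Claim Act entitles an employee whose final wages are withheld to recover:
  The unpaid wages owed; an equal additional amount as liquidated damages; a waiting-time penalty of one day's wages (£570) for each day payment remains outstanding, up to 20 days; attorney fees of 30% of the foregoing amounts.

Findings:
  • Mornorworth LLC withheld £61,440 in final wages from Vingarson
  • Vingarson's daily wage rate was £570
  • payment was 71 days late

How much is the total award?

Liquidated damages (equal amount): £61,440
Penalty days: min(71, 20) = 20
Waiting-time penalty: 20 × £570 = £11,400
Subtotal: £61,440 + £61,440 + £11,400 = £134,280
Attorney fees: 30% of £134,280 = £40,284
Total award: £134,280 + £40,284 = £174,564

£174,564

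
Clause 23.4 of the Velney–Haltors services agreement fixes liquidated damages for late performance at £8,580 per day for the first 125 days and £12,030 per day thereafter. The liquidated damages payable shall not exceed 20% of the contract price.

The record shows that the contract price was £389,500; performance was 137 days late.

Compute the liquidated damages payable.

First 125 days: 125 × £8,580 = £1,072,500
Remaining days: (137 − 125) × £12,030 = £144,360
Accrued per-day damages: £1,072,500 + £144,360 = £1,216,860
Cap: 20% of £389,500 = £77,900
Cap at £77,900: £1,216,860 exceeds the cap → £77,900

Liquidated damages: £77,900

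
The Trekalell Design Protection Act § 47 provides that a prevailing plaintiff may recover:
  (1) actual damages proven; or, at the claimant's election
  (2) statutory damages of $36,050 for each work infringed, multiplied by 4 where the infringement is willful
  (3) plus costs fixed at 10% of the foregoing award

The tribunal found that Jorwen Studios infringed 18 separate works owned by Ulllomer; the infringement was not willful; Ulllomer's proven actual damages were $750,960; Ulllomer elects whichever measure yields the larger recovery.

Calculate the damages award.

$826,056

Statutory damages: 18 × $36,050 = $648,900
Infringement not willful: no ×4 enhancement.
Greater of actual damages ($750,960) or statutory damages ($648,900): $750,960
Costs: 10% of $750,960 = $75,096
Award plus costs: $750,960 + $75,096 = $826,056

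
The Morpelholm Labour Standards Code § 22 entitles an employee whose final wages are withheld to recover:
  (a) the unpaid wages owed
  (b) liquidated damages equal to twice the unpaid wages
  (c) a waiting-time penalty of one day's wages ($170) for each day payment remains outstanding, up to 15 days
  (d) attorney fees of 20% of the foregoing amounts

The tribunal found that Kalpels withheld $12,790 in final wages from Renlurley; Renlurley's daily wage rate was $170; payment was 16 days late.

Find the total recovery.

Total award: $49,104

Doubled: 2 × $12,790 = $25,580
Penalty days: min(16, 15) = 15
Waiting-time penalty: 15 × $170 = $2,550
Subtotal: $12,790 + $25,580 + $2,550 = $40,920
Attorney fees: 20% of $40,920 = $8,184
Total award: $40,920 + $8,184 = $49,104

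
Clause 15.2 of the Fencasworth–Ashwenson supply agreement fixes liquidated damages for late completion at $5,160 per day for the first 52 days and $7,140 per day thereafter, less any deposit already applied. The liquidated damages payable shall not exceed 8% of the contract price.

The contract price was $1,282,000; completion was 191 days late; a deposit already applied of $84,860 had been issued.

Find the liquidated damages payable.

$102,560

First 52 days: 52 × $5,160 = $268,320
Remaining days: (191 − 52) × $7,140 = $992,460
Accrued per-day damages: $268,320 + $992,460 = $1,260,780
Less deposit already applied: $1,260,780 − $84,860 = $1,175,920
Cap: 8% of $1,282,000 = $102,560
Cap at $102,560: $1,175,920 exceeds the cap → $102,560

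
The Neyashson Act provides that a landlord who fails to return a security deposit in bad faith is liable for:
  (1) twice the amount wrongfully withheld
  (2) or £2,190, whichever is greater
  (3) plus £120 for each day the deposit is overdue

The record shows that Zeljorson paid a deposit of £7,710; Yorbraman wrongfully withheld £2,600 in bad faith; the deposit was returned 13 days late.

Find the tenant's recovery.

Doubled: 2 × £2,600 = £5,200
Minimum £2,190: £5,200 meets the minimum, no increase.
Late-return penalty: 13 × £120 = £1,560
Damages plus late penalty: £5,200 + £1,560 = £6,760

£6,760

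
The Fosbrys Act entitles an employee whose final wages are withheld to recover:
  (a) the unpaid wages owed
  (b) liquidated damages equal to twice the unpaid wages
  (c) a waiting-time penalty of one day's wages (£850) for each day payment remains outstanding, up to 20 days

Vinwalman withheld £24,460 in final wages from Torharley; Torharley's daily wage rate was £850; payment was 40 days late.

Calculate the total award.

£90,380

Doubled: 2 × £24,460 = £48,920
Penalty days: min(40, 20) = 20
Waiting-time penalty: 20 × £850 = £17,000
Total award: £24,460 + £48,920 + £17,000 = £90,380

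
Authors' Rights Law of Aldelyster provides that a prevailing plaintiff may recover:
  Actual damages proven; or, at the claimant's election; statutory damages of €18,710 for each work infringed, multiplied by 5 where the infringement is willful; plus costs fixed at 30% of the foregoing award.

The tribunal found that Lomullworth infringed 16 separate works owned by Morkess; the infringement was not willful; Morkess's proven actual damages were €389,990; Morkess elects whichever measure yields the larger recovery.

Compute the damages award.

Statutory damages: 16 × €18,710 = €299,360
Infringement not willful: no ×5 enhancement.
Greater of actual damages (€389,990) or statutory damages (€299,360): €389,990
Costs: 30% of €389,990 = €116,997
Award plus costs: €389,990 + €116,997 = €506,987

€506,987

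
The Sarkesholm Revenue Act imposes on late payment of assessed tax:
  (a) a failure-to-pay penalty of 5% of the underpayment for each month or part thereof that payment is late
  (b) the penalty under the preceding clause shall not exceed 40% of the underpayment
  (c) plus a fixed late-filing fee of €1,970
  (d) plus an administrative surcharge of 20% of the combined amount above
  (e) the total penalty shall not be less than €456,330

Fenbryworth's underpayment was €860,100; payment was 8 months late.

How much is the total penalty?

Accrued rate: 5% × 8 = 40%, capped at 40% → 40%
Failure-to-pay penalty: 40% of €860,100 = €344,040
Penalty before surcharge: €344,040 + €1,970 = €346,010
Administrative surcharge: 20% of €346,010 = €69,202
Total penalty: €346,010 + €69,202 = €415,212
Minimum €456,330: €415,212 is below the minimum → €456,330

€456,330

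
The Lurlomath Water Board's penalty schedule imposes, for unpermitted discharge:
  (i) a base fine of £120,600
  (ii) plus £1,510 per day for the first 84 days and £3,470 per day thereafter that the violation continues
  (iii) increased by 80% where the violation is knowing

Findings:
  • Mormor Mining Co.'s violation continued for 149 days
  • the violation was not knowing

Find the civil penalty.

Civil penalty: £472,990

First 84 days: 84 × £1,510 = £126,840
Remaining days: (149 − 84) × £3,470 = £225,550
Per-day component: £126,840 + £225,550 = £352,390
Base plus per-day: £120,600 + £352,390 = £472,990
The violation was not knowing: no 80% increase.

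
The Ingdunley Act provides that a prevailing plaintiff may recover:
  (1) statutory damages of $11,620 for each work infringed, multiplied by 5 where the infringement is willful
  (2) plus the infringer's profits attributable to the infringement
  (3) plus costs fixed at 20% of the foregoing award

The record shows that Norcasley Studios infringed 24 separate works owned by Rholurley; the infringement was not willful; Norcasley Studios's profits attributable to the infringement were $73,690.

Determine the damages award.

Statutory damages: 24 × $11,620 = $278,880
Infringement not willful: no ×5 enhancement.
Combined award: $278,880 + $73,690 = $352,570
Costs: 20% of $352,570 = $70,514
Award plus costs: $352,570 + $70,514 = $423,084

$423,084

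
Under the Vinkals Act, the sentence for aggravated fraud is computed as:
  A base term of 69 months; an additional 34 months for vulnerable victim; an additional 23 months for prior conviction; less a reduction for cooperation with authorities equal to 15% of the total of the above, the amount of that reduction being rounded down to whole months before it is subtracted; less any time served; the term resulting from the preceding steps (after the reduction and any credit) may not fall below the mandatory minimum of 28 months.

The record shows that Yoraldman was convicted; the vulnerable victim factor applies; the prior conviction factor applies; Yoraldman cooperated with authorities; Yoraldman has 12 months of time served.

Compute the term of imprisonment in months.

96 months

Vulnerable victim enhancement: +34 months
Prior conviction enhancement: +23 months
Adjusted term: 69 months + 34 months + 23 months = 126 months
Cooperation with authorities reduction: 15% of 126 months = 18 months (rounded down)
After reduction: 126 − 18 = 108 months
Less time served: 108 months − 12 months = 96 months
Minimum 28 months: 96 months meets the minimum, no increase.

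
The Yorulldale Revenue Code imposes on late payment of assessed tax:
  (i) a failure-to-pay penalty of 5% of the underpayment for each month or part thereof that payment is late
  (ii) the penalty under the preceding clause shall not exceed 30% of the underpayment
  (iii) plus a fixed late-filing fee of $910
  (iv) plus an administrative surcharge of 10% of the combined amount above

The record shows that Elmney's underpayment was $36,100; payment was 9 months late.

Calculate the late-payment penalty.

Accrued rate: 5% × 9 = 45%, capped at 30% → 30%
Failure-to-pay penalty: 30% of $36,100 = $10,830
Penalty before surcharge: $10,830 + $910 = $11,740
Administrative surcharge: 10% of $11,740 = $1,174
Total penalty: $11,740 + $1,174 = $12,914

$12,914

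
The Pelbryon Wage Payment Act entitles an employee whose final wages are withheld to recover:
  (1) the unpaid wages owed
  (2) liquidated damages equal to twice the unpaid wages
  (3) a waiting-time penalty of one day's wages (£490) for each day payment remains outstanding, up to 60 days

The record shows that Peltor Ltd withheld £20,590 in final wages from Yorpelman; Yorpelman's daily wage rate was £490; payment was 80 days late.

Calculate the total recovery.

£91,170

Doubled: 2 × £20,590 = £41,180
Penalty days: min(80, 60) = 60
Waiting-time penalty: 60 × £490 = £29,400
Total award: £20,590 + £41,180 + £29,400 = £91,170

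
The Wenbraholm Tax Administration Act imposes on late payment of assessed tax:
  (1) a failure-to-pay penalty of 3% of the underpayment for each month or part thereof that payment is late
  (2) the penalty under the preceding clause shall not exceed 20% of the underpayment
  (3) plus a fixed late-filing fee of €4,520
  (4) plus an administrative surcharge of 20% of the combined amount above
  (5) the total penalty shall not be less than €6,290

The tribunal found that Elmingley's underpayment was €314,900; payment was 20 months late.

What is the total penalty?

Accrued rate: 3% × 20 = 60%, capped at 20% → 20%
Failure-to-pay penalty: 20% of €314,900 = €62,980
Penalty before surcharge: €62,980 + €4,520 = €67,500
Administrative surcharge: 20% of €67,500 = €13,500
Total penalty: €67,500 + €13,500 = €81,000
Minimum €6,290: €81,000 meets the minimum, no increase.

€81,000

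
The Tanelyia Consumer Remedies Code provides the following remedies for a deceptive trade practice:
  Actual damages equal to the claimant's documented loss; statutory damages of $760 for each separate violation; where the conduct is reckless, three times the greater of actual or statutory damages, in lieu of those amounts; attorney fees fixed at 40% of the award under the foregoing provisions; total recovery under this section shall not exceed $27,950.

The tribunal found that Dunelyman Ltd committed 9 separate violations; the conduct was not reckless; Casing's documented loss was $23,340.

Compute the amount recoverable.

Statutory damages: 9 × $760 = $6,840
Conduct not reckless: the in-lieu enhancement does not apply.
Actual plus statutory damages: $23,340 + $6,840 = $30,180
Attorney fees: 40% of $30,180 = $12,072
Total before cap: $30,180 + $12,072 = $42,252
Cap at $27,950: $42,252 exceeds the cap → $27,950

$27,950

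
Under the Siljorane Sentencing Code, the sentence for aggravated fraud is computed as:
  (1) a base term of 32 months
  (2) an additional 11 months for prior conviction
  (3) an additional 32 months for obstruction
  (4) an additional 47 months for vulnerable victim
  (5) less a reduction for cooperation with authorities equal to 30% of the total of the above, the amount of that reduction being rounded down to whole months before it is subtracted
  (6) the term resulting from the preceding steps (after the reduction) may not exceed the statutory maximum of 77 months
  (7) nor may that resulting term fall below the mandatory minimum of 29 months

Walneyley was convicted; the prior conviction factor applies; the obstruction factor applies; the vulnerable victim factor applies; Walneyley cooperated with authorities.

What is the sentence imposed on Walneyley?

Prior conviction enhancement: +11 months
Obstruction enhancement: +32 months
Vulnerable victim enhancement: +47 months
Adjusted term: 32 months + 11 months + 32 months + 47 months = 122 months
Cooperation with authorities reduction: 30% of 122 months = 36 months (rounded down)
After reduction: 122 − 36 = 86 months
Cap at 77 months: 86 months exceeds the cap → 77 months
Minimum 29 months: 77 months meets the minimum, no increase.

77 months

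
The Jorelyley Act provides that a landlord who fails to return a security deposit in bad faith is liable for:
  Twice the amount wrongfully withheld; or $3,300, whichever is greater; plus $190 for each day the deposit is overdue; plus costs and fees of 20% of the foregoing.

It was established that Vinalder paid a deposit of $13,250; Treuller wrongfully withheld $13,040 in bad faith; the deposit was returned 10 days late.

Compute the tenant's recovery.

Doubled: 2 × $13,040 = $26,080
Minimum $3,300: $26,080 meets the minimum, no increase.
Late-return penalty: 10 × $190 = $1,900
Damages plus late penalty: $26,080 + $1,900 = $27,980
Costs and fees: 20% of $27,980 = $5,596
Total recovery: $27,980 + $5,596 = $33,576

$33,576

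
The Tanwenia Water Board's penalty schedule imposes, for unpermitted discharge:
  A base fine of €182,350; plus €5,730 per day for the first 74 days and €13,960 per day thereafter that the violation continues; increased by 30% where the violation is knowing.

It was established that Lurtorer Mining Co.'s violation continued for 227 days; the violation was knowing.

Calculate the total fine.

First 74 days: 74 × €5,730 = €424,020
Remaining days: (227 − 74) × €13,960 = €2,135,880
Per-day component: €424,020 + €2,135,880 = €2,559,900
Base plus per-day: €182,350 + €2,559,900 = €2,742,250
Enhancement: 30% of €2,742,250 = €822,675
Enhanced fine: €2,742,250 + €822,675 = €3,564,925

€3,564,925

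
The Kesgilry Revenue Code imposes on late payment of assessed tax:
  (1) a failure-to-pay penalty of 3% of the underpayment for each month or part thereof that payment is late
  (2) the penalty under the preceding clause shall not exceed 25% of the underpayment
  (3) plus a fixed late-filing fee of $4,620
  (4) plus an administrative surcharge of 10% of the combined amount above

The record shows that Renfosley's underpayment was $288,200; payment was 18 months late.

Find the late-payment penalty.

Penalty: $84,337

Accrued rate: 3% × 18 = 54%, capped at 25% → 25%
Failure-to-pay penalty: 25% of $288,200 = $72,050
Penalty before surcharge: $72,050 + $4,620 = $76,670
Administrative surcharge: 10% of $76,670 = $7,667
Total penalty: $76,670 + $7,667 = $84,337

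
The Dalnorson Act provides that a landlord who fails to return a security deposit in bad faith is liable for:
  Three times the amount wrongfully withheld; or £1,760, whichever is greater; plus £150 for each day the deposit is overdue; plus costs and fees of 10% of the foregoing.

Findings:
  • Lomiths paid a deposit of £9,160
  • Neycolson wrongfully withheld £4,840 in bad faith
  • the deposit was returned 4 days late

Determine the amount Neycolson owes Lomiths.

£16,632

Trebled: 3 × £4,840 = £14,520
Minimum £1,760: £14,520 meets the minimum, no increase.
Late-return penalty: 4 × £150 = £600
Damages plus late penalty: £14,520 + £600 = £15,120
Costs and fees: 10% of £15,120 = £1,512
Total recovery: £15,120 + £1,512 = £16,632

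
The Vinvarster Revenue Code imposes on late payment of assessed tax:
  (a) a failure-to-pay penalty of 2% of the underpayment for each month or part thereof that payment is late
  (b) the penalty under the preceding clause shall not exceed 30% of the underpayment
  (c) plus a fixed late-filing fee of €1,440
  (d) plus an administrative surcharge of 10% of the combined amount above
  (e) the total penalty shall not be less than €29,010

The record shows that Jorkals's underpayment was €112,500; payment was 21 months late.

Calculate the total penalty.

€38,709

Accrued rate: 2% × 21 = 42%, capped at 30% → 30%
Failure-to-pay penalty: 30% of €112,500 = €33,750
Penalty before surcharge: €33,750 + €1,440 = €35,190
Administrative surcharge: 10% of €35,190 = €3,519
Total penalty: €35,190 + €3,519 = €38,709
Minimum €29,010: €38,709 meets the minimum, no increase.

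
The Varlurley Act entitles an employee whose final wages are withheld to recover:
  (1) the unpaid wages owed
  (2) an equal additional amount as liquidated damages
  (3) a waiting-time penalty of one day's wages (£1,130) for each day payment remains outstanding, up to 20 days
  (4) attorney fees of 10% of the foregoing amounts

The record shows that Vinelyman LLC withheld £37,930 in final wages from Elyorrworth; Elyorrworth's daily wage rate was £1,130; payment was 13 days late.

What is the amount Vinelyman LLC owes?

£99,605

Liquidated damages (equal amount): £37,930
Penalty days: min(13, 20) = 13
Waiting-time penalty: 13 × £1,130 = £14,690
Subtotal: £37,930 + £37,930 + £14,690 = £90,550
Attorney fees: 10% of £90,550 = £9,055
Total award: £90,550 + £9,055 = £99,605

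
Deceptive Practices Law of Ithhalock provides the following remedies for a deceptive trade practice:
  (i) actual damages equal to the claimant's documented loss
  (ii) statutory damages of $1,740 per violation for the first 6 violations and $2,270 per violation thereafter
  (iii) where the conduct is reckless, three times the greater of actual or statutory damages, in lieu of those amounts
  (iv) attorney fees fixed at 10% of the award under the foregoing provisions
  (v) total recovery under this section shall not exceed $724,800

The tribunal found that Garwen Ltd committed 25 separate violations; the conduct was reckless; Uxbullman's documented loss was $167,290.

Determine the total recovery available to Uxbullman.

$552,057

First 6 violations: 6 × $1,740 = $10,440
Remaining violations: (25 − 6) × $2,270 = $43,130
Statutory damages: $10,440 + $43,130 = $53,570
Greater of actual damages ($167,290) or statutory damages ($53,570): $167,290
Trebled: 3 × $167,290 = $501,870
Attorney fees: 10% of $501,870 = $50,187
Total before cap: $501,870 + $50,187 = $552,057
Cap at $724,800: $552,057 is within the cap, no reduction.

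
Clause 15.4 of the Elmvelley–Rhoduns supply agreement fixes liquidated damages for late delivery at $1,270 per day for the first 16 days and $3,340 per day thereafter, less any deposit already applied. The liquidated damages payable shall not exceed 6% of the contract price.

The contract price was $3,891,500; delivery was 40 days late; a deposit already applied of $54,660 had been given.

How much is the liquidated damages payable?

First 16 days: 16 × $1,270 = $20,320
Remaining days: (40 − 16) × $3,340 = $80,160
Accrued per-day damages: $20,320 + $80,160 = $100,480
Less deposit already applied: $100,480 − $54,660 = $45,820
Cap: 6% of $3,891,500 = $233,490
Cap at $233,490: $45,820 is within the cap, no reduction.

Liquidated damages: $45,820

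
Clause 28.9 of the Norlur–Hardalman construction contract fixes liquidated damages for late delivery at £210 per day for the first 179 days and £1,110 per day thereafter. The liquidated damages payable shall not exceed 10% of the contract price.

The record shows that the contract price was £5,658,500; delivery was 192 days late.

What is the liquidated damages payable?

First 179 days: 179 × £210 = £37,590
Remaining days: (192 − 179) × £1,110 = £14,430
Accrued per-day damages: £37,590 + £14,430 = £52,020
Cap: 10% of £5,658,500 = £565,850
Cap at £565,850: £52,020 is within the cap, no reduction.

Liquidated damages: £52,020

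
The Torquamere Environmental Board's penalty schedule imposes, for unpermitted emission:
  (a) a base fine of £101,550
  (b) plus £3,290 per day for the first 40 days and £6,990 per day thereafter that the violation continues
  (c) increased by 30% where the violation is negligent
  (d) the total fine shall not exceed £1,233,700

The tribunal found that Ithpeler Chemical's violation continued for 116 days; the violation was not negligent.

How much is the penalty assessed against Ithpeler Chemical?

First 40 days: 40 × £3,290 = £131,600
Remaining days: (116 − 40) × £6,990 = £531,240
Per-day component: £131,600 + £531,240 = £662,840
Base plus per-day: £101,550 + £662,840 = £764,390
The violation was not negligent: no 30% increase.
Cap at £1,233,700: £764,390 is within the cap, no reduction.

£764,390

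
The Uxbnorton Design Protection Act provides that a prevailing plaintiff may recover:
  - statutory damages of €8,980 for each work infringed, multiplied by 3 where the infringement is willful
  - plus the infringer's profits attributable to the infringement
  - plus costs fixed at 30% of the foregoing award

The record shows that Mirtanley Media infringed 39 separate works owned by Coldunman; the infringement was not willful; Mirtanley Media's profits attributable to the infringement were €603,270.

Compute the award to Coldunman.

€1,239,537

Statutory damages: 39 × €8,980 = €350,220
Infringement not willful: no ×3 enhancement.
Combined award: €350,220 + €603,270 = €953,490
Costs: 30% of €953,490 = €286,047
Award plus costs: €953,490 + €286,047 = €1,239,537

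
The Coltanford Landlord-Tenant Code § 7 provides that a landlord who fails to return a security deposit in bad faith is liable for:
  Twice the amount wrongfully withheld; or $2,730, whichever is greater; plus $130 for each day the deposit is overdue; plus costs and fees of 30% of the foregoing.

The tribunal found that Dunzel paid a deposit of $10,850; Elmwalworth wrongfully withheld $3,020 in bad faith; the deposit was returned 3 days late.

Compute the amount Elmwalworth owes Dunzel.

Doubled: 2 × $3,020 = $6,040
Minimum $2,730: $6,040 meets the minimum, no increase.
Late-return penalty: 3 × $130 = $390
Damages plus late penalty: $6,040 + $390 = $6,430
Costs and fees: 30% of $6,430 = $1,929
Total recovery: $6,430 + $1,929 = $8,359

$8,359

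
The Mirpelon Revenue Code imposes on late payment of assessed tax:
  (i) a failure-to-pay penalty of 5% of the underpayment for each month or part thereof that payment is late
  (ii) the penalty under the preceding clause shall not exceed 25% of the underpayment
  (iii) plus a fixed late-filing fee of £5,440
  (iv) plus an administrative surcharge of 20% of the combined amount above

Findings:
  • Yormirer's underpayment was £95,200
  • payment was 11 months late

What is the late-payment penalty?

£35,088

Accrued rate: 5% × 11 = 55%, capped at 25% → 25%
Failure-to-pay penalty: 25% of £95,200 = £23,800
Penalty before surcharge: £23,800 + £5,440 = £29,240
Administrative surcharge: 20% of £29,240 = £5,848
Total penalty: £29,240 + £5,848 = £35,088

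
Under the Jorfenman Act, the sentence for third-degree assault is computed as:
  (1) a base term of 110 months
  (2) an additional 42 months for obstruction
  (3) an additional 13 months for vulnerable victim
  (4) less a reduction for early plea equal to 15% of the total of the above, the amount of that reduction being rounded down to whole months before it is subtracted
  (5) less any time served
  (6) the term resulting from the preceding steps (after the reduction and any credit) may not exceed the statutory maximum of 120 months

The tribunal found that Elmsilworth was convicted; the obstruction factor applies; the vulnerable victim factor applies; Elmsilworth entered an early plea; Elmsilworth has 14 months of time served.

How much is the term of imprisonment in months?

Obstruction enhancement: +42 months
Vulnerable victim enhancement: +13 months
Adjusted term: 110 months + 42 months + 13 months = 165 months
Early plea reduction: 15% of 165 months = 24 months (rounded down)
After reduction: 165 − 24 = 141 months
Less time served: 141 months − 14 months = 127 months
Cap at 120 months: 127 months exceeds the cap → 120 months

120 months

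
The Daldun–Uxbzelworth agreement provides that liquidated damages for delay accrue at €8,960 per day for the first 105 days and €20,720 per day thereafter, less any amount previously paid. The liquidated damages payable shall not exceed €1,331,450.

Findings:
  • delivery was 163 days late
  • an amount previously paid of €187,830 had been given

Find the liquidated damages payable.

First 105 days: 105 × €8,960 = €940,800
Remaining days: (163 − 105) × €20,720 = €1,201,760
Accrued per-day damages: €940,800 + €1,201,760 = €2,142,560
Less amount previously paid: €2,142,560 − €187,830 = €1,954,730
Cap at €1,331,450: €1,954,730 exceeds the cap → €1,331,450

€1,331,450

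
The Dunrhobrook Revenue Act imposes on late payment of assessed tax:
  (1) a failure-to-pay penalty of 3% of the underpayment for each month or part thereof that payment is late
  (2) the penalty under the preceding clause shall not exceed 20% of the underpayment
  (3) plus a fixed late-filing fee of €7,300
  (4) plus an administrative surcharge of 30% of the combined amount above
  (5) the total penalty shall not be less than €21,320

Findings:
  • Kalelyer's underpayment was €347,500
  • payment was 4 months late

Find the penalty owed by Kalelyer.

€63,700

Accrued rate: 3% × 4 = 12%, capped at 20% → 12%
Failure-to-pay penalty: 12% of €347,500 = €41,700
Penalty before surcharge: €41,700 + €7,300 = €49,000
Administrative surcharge: 30% of €49,000 = €14,700
Total penalty: €49,000 + €14,700 = €63,700
Minimum €21,320: €63,700 meets the minimum, no increase.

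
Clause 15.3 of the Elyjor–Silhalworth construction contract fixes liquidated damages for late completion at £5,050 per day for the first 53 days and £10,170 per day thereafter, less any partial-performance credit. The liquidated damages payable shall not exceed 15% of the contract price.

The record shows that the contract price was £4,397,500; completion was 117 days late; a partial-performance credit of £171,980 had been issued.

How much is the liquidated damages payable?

Liquidated damages: £659,625

First 53 days: 53 × £5,050 = £267,650
Remaining days: (117 − 53) × £10,170 = £650,880
Accrued per-day damages: £267,650 + £650,880 = £918,530
Less partial-performance credit: £918,530 − £171,980 = £746,550
Cap: 15% of £4,397,500 = £659,625
Cap at £659,625: £746,550 exceeds the cap → £659,625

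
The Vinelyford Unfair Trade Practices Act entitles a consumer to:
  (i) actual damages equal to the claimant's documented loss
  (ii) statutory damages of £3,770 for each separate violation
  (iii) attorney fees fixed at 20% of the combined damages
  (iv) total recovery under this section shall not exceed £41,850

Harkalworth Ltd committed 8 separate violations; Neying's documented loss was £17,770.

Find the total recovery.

£41,850

Statutory damages: 8 × £3,770 = £30,160
Combined damages: £17,770 + £30,160 = £47,930
Attorney fees: 20% of £47,930 = £9,586
Total before cap: £47,930 + £9,586 = £57,516
Cap at £41,850: £57,516 exceeds the cap → £41,850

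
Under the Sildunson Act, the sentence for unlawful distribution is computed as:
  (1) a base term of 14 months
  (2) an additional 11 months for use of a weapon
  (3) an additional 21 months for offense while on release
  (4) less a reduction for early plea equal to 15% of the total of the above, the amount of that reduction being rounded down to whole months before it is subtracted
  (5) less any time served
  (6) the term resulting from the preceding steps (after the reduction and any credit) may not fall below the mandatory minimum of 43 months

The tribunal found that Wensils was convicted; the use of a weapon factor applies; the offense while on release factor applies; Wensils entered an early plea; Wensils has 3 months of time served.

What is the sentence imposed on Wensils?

43 months

Use of a weapon enhancement: +11 months
Offense while on release enhancement: +21 months
Adjusted term: 14 months + 11 months + 21 months = 46 months
Early plea reduction: 15% of 46 months = 6 months (rounded down)
After reduction: 46 − 6 = 40 months
Less time served: 40 months − 3 months = 37 months
Minimum 43 months: 37 months is below the minimum → 43 months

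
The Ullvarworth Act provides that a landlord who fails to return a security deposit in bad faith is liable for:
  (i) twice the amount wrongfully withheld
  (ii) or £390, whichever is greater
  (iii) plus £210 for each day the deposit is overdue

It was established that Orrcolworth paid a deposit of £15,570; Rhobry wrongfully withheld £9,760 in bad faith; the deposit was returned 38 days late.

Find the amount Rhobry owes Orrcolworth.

Doubled: 2 × £9,760 = £19,520
Minimum £390: £19,520 meets the minimum, no increase.
Late-return penalty: 38 × £210 = £7,980
Damages plus late penalty: £19,520 + £7,980 = £27,500

Recovery: £27,500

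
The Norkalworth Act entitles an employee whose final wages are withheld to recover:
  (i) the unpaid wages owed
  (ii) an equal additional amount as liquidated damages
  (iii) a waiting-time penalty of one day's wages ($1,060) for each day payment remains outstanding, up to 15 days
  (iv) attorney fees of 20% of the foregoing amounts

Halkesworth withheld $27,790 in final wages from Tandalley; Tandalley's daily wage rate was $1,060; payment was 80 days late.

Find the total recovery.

$85,776

Liquidated damages (equal amount): $27,790
Penalty days: min(80, 15) = 15
Waiting-time penalty: 15 × $1,060 = $15,900
Subtotal: $27,790 + $27,790 + $15,900 = $71,480
Attorney fees: 20% of $71,480 = $14,296
Total award: $71,480 + $14,296 = $85,776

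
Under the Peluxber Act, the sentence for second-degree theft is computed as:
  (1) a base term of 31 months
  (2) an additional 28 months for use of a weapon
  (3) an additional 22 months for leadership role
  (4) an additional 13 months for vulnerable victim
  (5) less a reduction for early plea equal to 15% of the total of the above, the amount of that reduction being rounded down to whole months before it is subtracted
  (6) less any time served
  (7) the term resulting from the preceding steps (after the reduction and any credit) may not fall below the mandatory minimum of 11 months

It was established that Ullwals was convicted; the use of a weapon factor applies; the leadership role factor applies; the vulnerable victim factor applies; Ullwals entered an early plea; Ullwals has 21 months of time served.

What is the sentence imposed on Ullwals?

Use of a weapon enhancement: +28 months
Leadership role enhancement: +22 months
Vulnerable victim enhancement: +13 months
Adjusted term: 31 months + 28 months + 22 months + 13 months = 94 months
Early plea reduction: 15% of 94 months = 14 months (rounded down)
After reduction: 94 − 14 = 80 months
Less time served: 80 months − 21 months = 59 months
Minimum 11 months: 59 months meets the minimum, no increase.

59 months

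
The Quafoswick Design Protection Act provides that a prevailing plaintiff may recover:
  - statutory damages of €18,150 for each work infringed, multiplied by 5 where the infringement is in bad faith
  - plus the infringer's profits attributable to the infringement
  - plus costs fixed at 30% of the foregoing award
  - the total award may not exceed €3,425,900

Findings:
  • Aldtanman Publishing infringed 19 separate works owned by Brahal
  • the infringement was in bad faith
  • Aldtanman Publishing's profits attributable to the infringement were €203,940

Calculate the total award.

Statutory damages: 19 × €18,150 = €344,850
Multiplied by 5: 5 × €344,850 = €1,724,250
Combined award: €1,724,250 + €203,940 = €1,928,190
Costs: 30% of €1,928,190 = €578,457
Award plus costs: €1,928,190 + €578,457 = €2,506,647
Cap at €3,425,900: €2,506,647 is within the cap, no reduction.

€2,506,647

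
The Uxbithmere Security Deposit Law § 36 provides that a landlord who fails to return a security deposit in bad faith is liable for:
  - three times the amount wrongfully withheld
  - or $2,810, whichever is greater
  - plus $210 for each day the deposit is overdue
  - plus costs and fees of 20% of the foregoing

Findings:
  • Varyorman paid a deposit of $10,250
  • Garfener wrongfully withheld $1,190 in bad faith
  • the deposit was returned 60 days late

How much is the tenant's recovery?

Trebled: 3 × $1,190 = $3,570
Minimum $2,810: $3,570 meets the minimum, no increase.
Late-return penalty: 60 × $210 = $12,600
Damages plus late penalty: $3,570 + $12,600 = $16,170
Costs and fees: 20% of $16,170 = $3,234
Total recovery: $16,170 + $3,234 = $19,404

$19,404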